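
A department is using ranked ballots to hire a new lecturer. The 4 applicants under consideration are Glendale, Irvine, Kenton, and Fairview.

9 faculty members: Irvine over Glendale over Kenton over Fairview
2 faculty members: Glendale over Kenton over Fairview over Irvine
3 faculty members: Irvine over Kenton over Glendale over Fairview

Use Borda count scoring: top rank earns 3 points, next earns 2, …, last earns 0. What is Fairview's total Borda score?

Borda scores:
  Glendale: 9·2 + 2·3 + 3·1 = 27
  Irvine: 9·3 + 2·0 + 3·3 = 36
  Kenton: 9·1 + 2·2 + 3·2 = 19
  Fairview: 9·0 + 2·1 + 3·0 = 2

2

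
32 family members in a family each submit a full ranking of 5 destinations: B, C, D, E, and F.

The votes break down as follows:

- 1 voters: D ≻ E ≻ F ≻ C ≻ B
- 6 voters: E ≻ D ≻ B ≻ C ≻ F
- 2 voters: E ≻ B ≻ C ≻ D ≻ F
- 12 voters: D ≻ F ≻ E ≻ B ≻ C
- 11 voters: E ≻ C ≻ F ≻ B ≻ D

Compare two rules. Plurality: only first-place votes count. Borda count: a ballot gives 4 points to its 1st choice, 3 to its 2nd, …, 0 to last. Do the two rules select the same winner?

Plurality first-place counts: B 0, C 0, D 13, E 19, F 0 → E.
Borda totals: B 41, C 44, D 72, E 103, F 60 → E.
The two rules agree on E.

Yes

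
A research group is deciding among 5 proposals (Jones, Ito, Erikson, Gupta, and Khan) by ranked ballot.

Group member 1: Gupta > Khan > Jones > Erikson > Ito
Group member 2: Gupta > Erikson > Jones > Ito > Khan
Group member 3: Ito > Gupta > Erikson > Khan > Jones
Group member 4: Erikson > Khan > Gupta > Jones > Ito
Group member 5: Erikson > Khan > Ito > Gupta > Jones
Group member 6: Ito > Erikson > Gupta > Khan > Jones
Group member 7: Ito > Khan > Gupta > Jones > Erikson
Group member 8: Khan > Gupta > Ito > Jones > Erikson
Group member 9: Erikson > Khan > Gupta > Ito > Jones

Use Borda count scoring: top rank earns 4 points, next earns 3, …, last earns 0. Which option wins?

Borda scores:
  Jones: 2 + 2 + 0 + 1 + 0 + 0 + 1 + 1 + 0 = 7
  Ito: 0 + 1 + 4 + 0 + 2 + 4 + 4 + 2 + 1 = 18
  Erikson: 1 + 3 + 2 + 4 + 4 + 3 + 0 + 0 + 4 = 21
  Gupta: 4 + 4 + 3 + 2 + 1 + 2 + 2 + 3 + 2 = 23
  Khan: 3 + 0 + 1 + 3 + 3 + 1 + 3 + 4 + 3 = 21
Gupta has the highest total.

Gupta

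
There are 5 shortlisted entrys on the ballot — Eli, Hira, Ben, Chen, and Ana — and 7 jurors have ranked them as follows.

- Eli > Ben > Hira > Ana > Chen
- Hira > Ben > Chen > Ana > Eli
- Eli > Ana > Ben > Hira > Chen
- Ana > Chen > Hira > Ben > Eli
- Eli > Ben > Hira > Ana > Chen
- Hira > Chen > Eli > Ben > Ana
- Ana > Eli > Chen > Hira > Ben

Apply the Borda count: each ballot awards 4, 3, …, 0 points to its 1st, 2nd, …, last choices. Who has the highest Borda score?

Borda scores:
  Eli: 4 + 0 + 4 + 0 + 4 + 2 + 3 = 17
  Hira: 2 + 4 + 1 + 2 + 2 + 4 + 1 = 16
  Ben: 3 + 3 + 2 + 1 + 3 + 1 + 0 = 13
  Chen: 0 + 2 + 0 + 3 + 0 + 3 + 2 = 10
  Ana: 1 + 1 + 3 + 4 + 1 + 0 + 4 = 14
Eli has the highest total.

Eli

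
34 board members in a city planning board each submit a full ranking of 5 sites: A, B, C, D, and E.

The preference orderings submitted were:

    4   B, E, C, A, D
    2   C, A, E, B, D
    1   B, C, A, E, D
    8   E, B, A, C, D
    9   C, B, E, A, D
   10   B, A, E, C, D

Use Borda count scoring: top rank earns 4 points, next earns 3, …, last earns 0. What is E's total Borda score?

87

Borda scores:
  A: 4·1 + 2·3 + 2 + 8·2 + 9·1 + 10·3 = 67
  B: 4·4 + 2·1 + 4 + 8·3 + 9·3 + 10·4 = 113
  C: 4·2 + 2·4 + 3 + 8·1 + 9·4 + 10·1 = 73
  D: 4·0 + 2·0 + 0 + 8·0 + 9·0 + 10·0 = 0
  E: 4·3 + 2·2 + 1 + 8·4 + 9·2 + 10·2 = 87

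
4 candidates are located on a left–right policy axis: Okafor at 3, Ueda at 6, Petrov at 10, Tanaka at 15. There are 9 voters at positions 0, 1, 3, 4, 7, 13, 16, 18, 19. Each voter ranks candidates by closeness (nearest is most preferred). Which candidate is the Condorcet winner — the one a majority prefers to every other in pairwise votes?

With single-peaked preferences on a line, the Condorcet winner is the candidate closest to the median voter.
The median voter (position 7) is closest to Ueda at 6.
Check: Ueda vs Okafor — voters closer to Ueda: 5 of 9.

Ueda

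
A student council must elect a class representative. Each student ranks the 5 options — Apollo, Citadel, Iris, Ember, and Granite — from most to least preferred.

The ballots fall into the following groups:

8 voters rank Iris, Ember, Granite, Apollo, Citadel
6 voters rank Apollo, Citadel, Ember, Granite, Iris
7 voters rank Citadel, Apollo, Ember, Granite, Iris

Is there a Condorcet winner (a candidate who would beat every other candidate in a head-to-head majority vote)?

Head-to-head results (21 voters total):
Apollo vs Citadel: Apollo wins 14–7.
Apollo vs Iris: Apollo wins 13–8.
Apollo vs Ember: Apollo wins 13–8.
Apollo vs Granite: Apollo wins 13–8.
Citadel vs Iris: Citadel wins 13–8.
Citadel vs Ember: Citadel wins 13–8.
Citadel vs Granite: Citadel wins 13–8.
Iris vs Ember: Ember wins 13–8.
Iris vs Granite: Granite wins 13–8.
Ember vs Granite: Ember wins 21–0.
Apollo beats each rival — Citadel (14–7), Iris (13–8), Ember (13–8), Granite (13–8) — so Apollo is the Condorcet winner.

Yes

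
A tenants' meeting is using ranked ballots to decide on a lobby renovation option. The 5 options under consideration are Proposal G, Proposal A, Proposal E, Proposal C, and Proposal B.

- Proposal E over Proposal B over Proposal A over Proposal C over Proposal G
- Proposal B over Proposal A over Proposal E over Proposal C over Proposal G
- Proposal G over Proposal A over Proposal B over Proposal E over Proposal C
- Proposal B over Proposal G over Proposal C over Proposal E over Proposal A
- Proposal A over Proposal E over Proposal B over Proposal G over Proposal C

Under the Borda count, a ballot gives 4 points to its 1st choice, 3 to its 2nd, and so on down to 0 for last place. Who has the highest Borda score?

Borda scores:
  Proposal G: 0 + 0 + 4 + 3 + 1 = 8
  Proposal A: 2 + 3 + 3 + 0 + 4 = 12
  Proposal E: 4 + 2 + 1 + 1 + 3 = 11
  Proposal C: 1 + 1 + 0 + 2 + 0 = 4
  Proposal B: 3 + 4 + 2 + 4 + 2 = 15
Proposal B has the highest total.

Proposal B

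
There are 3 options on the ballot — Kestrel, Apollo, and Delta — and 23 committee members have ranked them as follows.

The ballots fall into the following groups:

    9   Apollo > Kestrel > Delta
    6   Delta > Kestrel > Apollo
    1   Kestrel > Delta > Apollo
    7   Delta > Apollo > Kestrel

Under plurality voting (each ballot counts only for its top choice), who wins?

First-place vote totals:
  Kestrel: 1
  Apollo: 9
  Delta: 13
Delta has the most first-place votes.

Delta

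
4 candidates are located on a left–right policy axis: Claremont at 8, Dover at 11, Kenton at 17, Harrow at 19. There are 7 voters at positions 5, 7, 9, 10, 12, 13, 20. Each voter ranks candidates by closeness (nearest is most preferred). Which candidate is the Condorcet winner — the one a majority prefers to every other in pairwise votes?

With single-peaked preferences on a line, the Condorcet winner is the candidate closest to the median voter.
The median voter (position 10) is closest to Dover at 11.
Check: Dover vs Claremont — voters closer to Dover: 4 of 7.

Dover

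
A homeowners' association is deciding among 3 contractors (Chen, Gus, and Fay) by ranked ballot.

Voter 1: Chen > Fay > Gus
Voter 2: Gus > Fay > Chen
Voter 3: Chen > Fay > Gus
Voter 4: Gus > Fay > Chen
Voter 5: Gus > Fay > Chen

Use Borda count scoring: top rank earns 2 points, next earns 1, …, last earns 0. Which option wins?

Gus

Borda scores:
  Chen: 2 + 0 + 2 + 0 + 0 = 4
  Gus: 0 + 2 + 0 + 2 + 2 = 6
  Fay: 1 + 1 + 1 + 1 + 1 = 5
Gus has the highest total.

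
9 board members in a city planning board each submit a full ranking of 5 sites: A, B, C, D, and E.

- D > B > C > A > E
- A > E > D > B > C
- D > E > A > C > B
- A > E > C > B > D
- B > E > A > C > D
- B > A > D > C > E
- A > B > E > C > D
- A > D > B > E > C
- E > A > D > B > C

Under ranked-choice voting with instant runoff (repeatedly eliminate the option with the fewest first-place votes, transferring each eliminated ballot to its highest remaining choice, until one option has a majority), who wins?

A

Round 1: A 4, B 2, D 2, E 1, C 0. C has the fewest and is eliminated.
Round 2: A 4, B 2, D 2, E 1. E has the fewest and is eliminated.
Round 3: A 5, B 2, D 2. A has a majority.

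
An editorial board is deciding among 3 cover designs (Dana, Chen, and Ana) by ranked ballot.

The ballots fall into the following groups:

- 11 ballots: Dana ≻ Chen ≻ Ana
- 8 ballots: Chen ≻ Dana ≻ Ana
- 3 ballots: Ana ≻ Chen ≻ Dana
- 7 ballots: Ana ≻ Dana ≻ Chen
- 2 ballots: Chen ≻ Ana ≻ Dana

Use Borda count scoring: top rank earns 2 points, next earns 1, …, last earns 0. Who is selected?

Dana

Borda scores:
  Dana: 11·2 + 8·1 + 3·0 + 7·1 + 2·0 = 37
  Chen: 11·1 + 8·2 + 3·1 + 7·0 + 2·2 = 34
  Ana: 11·0 + 8·0 + 3·2 + 7·2 + 2·1 = 22
Dana has the highest total.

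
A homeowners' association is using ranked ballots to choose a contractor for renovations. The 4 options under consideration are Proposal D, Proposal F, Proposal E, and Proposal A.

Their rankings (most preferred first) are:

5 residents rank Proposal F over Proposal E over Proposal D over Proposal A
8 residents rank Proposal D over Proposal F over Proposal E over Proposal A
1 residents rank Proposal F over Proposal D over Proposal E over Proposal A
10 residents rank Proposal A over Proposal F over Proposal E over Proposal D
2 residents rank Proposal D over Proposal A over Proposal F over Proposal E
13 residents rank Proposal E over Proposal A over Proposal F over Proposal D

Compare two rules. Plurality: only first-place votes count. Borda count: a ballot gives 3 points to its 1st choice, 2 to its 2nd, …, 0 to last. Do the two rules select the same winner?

No

Plurality first-place counts: Proposal D 10, Proposal F 6, Proposal E 13, Proposal A 10 → Proposal E.
Borda totals: Proposal D 37, Proposal F 69, Proposal E 68, Proposal A 60 → Proposal F.
The two rules disagree: plurality picks Proposal E, Borda picks Proposal F.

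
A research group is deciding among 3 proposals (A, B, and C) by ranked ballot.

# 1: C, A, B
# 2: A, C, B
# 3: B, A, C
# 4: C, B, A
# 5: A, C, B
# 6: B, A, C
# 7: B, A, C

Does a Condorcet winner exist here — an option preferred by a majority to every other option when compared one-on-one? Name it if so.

There is no Condorcet winner

Head-to-head results (7 voters total):
A vs B: B wins 4–3.
A vs C: A wins 5–2.
B vs C: C wins 4–3.
No candidate beats all others: A beats C beats B beats A, a majority cycle.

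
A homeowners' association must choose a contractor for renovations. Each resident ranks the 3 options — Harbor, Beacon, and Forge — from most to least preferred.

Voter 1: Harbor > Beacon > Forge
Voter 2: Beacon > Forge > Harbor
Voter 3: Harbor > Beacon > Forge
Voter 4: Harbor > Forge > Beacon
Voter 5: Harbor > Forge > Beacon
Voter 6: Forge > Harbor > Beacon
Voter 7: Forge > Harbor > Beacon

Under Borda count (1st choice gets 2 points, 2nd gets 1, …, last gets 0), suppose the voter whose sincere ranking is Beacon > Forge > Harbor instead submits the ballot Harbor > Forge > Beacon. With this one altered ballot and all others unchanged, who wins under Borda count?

Borda totals with the altered ballot: Harbor 12, Beacon 2, Forge 7.
The winner is unchanged: still Harbor.

Harbor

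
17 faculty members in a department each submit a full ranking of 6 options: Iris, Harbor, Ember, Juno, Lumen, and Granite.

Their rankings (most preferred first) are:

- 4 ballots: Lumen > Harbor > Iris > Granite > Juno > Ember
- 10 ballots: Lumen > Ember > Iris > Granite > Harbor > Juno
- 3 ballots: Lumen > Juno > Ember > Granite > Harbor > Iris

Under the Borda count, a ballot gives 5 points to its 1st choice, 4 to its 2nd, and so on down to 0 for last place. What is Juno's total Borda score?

Borda scores:
  Iris: 4·3 + 10·3 + 3·0 = 42
  Harbor: 4·4 + 10·1 + 3·1 = 29
  Ember: 4·0 + 10·4 + 3·3 = 49
  Juno: 4·1 + 10·0 + 3·4 = 16
  Lumen: 4·5 + 10·5 + 3·5 = 85
  Granite: 4·2 + 10·2 + 3·2 = 34

16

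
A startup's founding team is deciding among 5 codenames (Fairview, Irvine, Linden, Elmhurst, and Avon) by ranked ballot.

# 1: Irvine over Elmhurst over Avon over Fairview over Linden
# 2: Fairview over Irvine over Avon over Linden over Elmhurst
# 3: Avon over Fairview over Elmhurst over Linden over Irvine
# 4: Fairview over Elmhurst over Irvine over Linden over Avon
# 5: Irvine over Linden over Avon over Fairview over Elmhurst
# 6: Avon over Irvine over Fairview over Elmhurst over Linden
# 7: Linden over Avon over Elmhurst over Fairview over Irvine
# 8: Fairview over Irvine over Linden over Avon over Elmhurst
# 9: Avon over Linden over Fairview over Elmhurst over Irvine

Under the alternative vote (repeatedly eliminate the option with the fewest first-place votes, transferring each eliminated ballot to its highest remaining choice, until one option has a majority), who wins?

Avon

Round 1: Fairview 3, Avon 3, Irvine 2, Linden 1, Elmhurst 0. Elmhurst has the fewest and is eliminated.
Round 2: Fairview 3, Avon 3, Irvine 2, Linden 1. Linden has the fewest and is eliminated.
Round 3: Avon 4, Fairview 3, Irvine 2. Irvine has the fewest and is eliminated.
Round 4: Avon 6, Fairview 3. Avon has a majority.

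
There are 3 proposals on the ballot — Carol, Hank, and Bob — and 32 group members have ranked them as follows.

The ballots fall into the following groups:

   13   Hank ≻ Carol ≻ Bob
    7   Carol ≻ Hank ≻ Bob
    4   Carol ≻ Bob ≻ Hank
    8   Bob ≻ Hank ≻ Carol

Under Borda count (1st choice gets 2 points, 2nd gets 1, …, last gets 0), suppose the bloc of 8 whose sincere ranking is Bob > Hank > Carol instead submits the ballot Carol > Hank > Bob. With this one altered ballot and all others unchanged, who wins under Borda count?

Carol

Borda totals with the altered ballot: Carol 51, Hank 41, Bob 4.
The switch changes the winner from Hank to Carol.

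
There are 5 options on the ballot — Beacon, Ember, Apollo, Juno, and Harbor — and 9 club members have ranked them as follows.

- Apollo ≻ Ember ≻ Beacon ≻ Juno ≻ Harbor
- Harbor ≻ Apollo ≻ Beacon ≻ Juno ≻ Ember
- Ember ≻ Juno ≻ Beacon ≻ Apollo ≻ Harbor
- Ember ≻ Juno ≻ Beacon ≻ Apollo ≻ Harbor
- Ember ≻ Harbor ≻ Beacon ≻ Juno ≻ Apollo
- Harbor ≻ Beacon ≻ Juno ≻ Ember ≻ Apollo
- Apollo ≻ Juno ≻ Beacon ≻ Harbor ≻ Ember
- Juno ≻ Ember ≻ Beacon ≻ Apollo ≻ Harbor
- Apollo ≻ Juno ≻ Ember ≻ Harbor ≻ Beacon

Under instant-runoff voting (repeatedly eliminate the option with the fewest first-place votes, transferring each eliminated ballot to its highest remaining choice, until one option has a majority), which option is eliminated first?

Round 1: Ember 3, Apollo 3, Harbor 2, Juno 1, Beacon 0. Beacon has the fewest and is eliminated.
Round 2: Ember 3, Apollo 3, Harbor 2, Juno 1. Juno has the fewest and is eliminated.
Round 3: Ember 4, Apollo 3, Harbor 2. Harbor has the fewest and is eliminated.
Round 4: Ember 5, Apollo 4. Ember has a majority.

Beacon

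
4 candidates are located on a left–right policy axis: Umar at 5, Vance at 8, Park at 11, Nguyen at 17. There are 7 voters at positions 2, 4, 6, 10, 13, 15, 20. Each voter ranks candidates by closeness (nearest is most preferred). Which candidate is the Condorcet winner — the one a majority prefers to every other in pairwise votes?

With single-peaked preferences on a line, the Condorcet winner is the candidate closest to the median voter.
The median voter (position 10) is closest to Park at 11.
Check: Park vs Nguyen — voters closer to Park: 5 of 7.

Park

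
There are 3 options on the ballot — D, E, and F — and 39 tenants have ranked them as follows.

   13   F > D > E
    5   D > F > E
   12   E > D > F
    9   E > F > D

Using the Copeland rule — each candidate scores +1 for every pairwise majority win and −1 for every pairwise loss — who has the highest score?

E

Pairwise results:
  D vs E: E wins 21–18.
  D vs F: F wins 22–17.
  E vs F: E wins 21–18.
Copeland scores (wins − losses):
  D: 0 − 2 = -2
  E: 2 − 0 = 2
  F: 1 − 1 = 0
E has the best Copeland score.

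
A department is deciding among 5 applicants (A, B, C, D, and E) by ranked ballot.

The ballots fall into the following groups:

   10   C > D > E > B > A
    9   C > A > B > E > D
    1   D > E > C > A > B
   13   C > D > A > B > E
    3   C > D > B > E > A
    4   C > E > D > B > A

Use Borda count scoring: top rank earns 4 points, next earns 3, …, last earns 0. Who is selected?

Borda scores:
  A: 10·0 + 9·3 + 1 + 13·2 + 3·0 + 4·0 = 54
  B: 10·1 + 9·2 + 0 + 13·1 + 3·2 + 4·1 = 51
  C: 10·4 + 9·4 + 2 + 13·4 + 3·4 + 4·4 = 158
  D: 10·3 + 9·0 + 4 + 13·3 + 3·3 + 4·2 = 90
  E: 10·2 + 9·1 + 3 + 13·0 + 3·1 + 4·3 = 47
C has the highest total.

C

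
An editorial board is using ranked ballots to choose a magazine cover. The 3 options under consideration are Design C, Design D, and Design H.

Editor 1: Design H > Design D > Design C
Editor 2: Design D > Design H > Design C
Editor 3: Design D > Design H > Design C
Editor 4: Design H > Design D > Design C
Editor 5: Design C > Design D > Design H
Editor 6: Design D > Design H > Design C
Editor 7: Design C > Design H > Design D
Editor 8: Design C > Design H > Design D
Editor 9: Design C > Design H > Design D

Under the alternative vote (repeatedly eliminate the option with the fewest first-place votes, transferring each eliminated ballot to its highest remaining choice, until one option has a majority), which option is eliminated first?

Round 1: Design C 4, Design D 3, Design H 2. Design H has the fewest and is eliminated.
Round 2: Design D 5, Design C 4. Design D has a majority.

Design H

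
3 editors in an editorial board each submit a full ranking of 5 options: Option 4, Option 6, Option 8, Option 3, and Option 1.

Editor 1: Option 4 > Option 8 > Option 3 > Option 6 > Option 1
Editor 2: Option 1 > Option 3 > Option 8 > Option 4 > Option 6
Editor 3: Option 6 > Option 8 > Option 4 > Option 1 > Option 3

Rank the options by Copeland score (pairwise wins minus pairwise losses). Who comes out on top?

Pairwise results:
  Option 4 vs Option 6: Option 4 wins 2–1.
  Option 4 vs Option 8: Option 8 wins 2–1.
  Option 4 vs Option 3: Option 4 wins 2–1.
  Option 4 vs Option 1: Option 4 wins 2–1.
  Option 6 vs Option 8: Option 8 wins 2–1.
  Option 6 vs Option 3: Option 3 wins 2–1.
  Option 6 vs Option 1: Option 6 wins 2–1.
  Option 8 vs Option 3: Option 8 wins 2–1.
  Option 8 vs Option 1: Option 8 wins 2–1.
  Option 3 vs Option 1: Option 1 wins 2–1.
Copeland scores (wins − losses):
  Option 4: 3 − 1 = 2
  Option 6: 1 − 3 = -2
  Option 8: 4 − 0 = 4
  Option 3: 1 − 3 = -2
  Option 1: 1 − 3 = -2
Option 8 has the best Copeland score.

Option 8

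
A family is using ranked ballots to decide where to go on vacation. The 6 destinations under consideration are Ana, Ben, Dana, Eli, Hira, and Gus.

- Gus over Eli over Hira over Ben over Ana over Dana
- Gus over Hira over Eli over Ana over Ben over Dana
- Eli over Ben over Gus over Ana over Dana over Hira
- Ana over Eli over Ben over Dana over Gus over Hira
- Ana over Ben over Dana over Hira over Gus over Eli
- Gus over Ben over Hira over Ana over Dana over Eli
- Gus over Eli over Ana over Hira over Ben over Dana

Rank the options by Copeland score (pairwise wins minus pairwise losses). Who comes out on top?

Gus

Pairwise results:
  Ana vs Ben: Ana wins 4–3.
  Ana vs Dana: Ana wins 7–0.
  Ana vs Eli: Eli wins 4–3.
  Ana vs Hira: Ana wins 4–3.
  Ana vs Gus: Gus wins 5–2.
  Ben vs Dana: Ben wins 7–0.
  Ben vs Eli: Eli wins 5–2.
  Ben vs Hira: Ben wins 4–3.
  Ben vs Gus: Gus wins 4–3.
  Dana vs Eli: Eli wins 5–2.
  Dana vs Hira: Hira wins 4–3.
  Dana vs Gus: Gus wins 5–2.
  Eli vs Hira: Eli wins 4–3.
  Eli vs Gus: Gus wins 5–2.
  Hira vs Gus: Gus wins 6–1.
Copeland scores (wins − losses):
  Ana: 3 − 2 = 1
  Ben: 2 − 3 = -1
  Dana: 0 − 5 = -5
  Eli: 4 − 1 = 3
  Hira: 1 − 4 = -3
  Gus: 5 − 0 = 5
Gus has the best Copeland score.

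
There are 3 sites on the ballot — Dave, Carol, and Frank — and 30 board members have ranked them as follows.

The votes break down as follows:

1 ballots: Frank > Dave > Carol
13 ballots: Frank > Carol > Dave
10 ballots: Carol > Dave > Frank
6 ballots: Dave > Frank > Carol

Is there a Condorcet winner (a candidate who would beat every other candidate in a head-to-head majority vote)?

No

Head-to-head results (30 voters total):
Dave vs Carol: Carol wins 23–7.
Dave vs Frank: Dave wins 16–14.
Carol vs Frank: Frank wins 20–10.
No candidate beats all others: Dave beats Frank beats Carol beats Dave, a majority cycle.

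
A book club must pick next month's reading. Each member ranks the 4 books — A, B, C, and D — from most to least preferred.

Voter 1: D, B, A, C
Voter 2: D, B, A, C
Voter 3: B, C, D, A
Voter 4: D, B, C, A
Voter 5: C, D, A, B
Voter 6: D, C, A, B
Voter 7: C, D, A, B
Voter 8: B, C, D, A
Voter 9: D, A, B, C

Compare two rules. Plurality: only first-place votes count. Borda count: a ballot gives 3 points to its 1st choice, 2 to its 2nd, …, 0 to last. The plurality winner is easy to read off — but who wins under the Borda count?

Plurality first-place counts: A 0, B 2, C 2, D 5 → D.
Borda totals: A 7, B 13, C 13, D 21 → D.

D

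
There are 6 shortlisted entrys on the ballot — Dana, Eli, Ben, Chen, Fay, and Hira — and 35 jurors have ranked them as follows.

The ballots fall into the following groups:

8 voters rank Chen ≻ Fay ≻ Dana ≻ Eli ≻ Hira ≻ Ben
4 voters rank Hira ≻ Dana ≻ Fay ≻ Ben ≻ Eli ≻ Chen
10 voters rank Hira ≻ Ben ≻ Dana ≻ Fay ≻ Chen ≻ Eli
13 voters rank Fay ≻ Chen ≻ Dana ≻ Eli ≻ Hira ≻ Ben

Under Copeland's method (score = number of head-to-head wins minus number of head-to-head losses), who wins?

Pairwise results:
  Dana vs Eli: Dana wins 35–0.
  Dana vs Ben: Dana wins 25–10.
  Dana vs Chen: Chen wins 21–14.
  Dana vs Fay: Fay wins 21–14.
  Dana vs Hira: Dana wins 21–14.
  Eli vs Ben: Eli wins 21–14.
  Eli vs Chen: Chen wins 31–4.
  Eli vs Fay: Fay wins 35–0.
  Eli vs Hira: Eli wins 21–14.
  Ben vs Chen: Chen wins 21–14.
  Ben vs Fay: Fay wins 25–10.
  Ben vs Hira: Hira wins 35–0.
  Chen vs Fay: Fay wins 27–8.
  Chen vs Hira: Chen wins 21–14.
  Fay vs Hira: Fay wins 21–14.
Copeland scores (wins − losses):
  Dana: 3 − 2 = 1
  Eli: 2 − 3 = -1
  Ben: 0 − 5 = -5
  Chen: 4 − 1 = 3
  Fay: 5 − 0 = 5
  Hira: 1 − 4 = -3
Fay has the best Copeland score.

Fay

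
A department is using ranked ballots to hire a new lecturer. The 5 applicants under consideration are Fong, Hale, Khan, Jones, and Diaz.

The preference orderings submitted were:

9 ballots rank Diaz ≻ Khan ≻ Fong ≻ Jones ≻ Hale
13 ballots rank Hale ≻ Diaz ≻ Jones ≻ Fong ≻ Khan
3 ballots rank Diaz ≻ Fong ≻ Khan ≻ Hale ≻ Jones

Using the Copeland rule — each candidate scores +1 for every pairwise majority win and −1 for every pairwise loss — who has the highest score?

Pairwise results:
  Fong vs Hale: Hale wins 13–12.
  Fong vs Khan: Fong wins 16–9.
  Fong vs Jones: Jones wins 13–12.
  Fong vs Diaz: Diaz wins 25–0.
  Hale vs Khan: Hale wins 13–12.
  Hale vs Jones: Hale wins 16–9.
  Hale vs Diaz: Hale wins 13–12.
  Khan vs Jones: Jones wins 13–12.
  Khan vs Diaz: Diaz wins 25–0.
  Jones vs Diaz: Diaz wins 25–0.
Copeland scores (wins − losses):
  Fong: 1 − 3 = -2
  Hale: 4 − 0 = 4
  Khan: 0 − 4 = -4
  Jones: 2 − 2 = 0
  Diaz: 3 − 1 = 2
Hale has the best Copeland score.

Hale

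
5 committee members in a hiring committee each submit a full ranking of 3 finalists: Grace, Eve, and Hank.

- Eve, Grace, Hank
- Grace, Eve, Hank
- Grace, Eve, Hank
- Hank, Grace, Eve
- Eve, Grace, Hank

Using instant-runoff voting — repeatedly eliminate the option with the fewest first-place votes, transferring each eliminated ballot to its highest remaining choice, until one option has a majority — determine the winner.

Grace

Round 1: Grace 2, Eve 2, Hank 1. Hank has the fewest and is eliminated.
Round 2: Grace 3, Eve 2. Grace has a majority.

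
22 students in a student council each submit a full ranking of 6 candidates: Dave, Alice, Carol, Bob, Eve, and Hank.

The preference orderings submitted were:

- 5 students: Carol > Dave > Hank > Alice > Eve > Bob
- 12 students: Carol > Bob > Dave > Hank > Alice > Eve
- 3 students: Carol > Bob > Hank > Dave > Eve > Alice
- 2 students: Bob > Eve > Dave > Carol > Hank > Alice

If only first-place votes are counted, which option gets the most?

Carol

First-place vote totals:
  Dave: 0
  Alice: 0
  Carol: 20
  Bob: 2
  Eve: 0
  Hank: 0
Carol has the most first-place votes.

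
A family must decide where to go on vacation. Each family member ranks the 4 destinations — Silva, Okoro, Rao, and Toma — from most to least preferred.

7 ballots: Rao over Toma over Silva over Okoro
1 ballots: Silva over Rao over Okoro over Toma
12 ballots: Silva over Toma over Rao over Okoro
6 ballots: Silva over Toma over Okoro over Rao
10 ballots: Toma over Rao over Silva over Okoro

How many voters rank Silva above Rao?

Ballots ranking Silva above Rao: 1+12+6 = 19.
Ballots ranking Rao above Silva: 7+10 = 17.
So 19 of 36 voters prefer Silva to Rao.

19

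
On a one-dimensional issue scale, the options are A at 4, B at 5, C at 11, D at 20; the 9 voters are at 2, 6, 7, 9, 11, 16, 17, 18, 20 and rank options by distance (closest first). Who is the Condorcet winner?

C

With single-peaked preferences on a line, the Condorcet winner is the candidate closest to the median voter.
The median voter (position 11) is closest to C at 11.
Check: C vs A — voters closer to C: 6 of 9.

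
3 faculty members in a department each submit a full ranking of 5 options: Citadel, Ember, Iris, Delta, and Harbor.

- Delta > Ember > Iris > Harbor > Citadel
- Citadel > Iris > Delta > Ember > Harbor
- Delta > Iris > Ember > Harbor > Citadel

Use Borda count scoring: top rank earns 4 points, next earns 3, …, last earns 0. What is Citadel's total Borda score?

4

Borda scores:
  Citadel: 0 + 4 + 0 = 4
  Ember: 3 + 1 + 2 = 6
  Iris: 2 + 3 + 3 = 8
  Delta: 4 + 2 + 4 = 10
  Harbor: 1 + 0 + 1 = 2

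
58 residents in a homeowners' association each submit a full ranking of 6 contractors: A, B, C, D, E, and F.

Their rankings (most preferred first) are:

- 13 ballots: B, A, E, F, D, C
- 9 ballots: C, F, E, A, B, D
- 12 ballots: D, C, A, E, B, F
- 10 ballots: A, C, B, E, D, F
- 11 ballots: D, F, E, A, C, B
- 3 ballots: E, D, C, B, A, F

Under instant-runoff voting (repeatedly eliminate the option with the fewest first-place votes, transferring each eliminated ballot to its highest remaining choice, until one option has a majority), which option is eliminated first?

F

Round 1: D 23, B 13, A 10, C 9, E 3, F 0. F has the fewest and is eliminated.
Round 2: D 23, B 13, A 10, C 9, E 3. E has the fewest and is eliminated.
Round 3: D 26, B 13, A 10, C 9. C has the fewest and is eliminated.
Round 4: D 26, A 19, B 13. B has the fewest and is eliminated.
Round 5: A 32, D 26. A has a majority.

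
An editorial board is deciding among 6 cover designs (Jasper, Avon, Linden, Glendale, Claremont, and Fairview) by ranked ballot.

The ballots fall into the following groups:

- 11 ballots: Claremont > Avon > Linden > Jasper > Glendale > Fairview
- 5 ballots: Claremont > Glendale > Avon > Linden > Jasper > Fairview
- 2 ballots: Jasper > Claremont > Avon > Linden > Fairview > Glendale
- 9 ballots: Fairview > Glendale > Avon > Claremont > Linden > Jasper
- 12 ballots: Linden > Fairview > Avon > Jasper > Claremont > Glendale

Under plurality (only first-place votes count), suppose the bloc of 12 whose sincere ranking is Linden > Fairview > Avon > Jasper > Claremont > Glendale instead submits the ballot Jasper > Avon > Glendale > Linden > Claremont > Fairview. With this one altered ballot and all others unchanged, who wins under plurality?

First-place totals with the altered ballot: Jasper 14, Avon 0, Linden 0, Glendale 0, Claremont 16, Fairview 9.
The winner is unchanged: still Claremont.

Claremont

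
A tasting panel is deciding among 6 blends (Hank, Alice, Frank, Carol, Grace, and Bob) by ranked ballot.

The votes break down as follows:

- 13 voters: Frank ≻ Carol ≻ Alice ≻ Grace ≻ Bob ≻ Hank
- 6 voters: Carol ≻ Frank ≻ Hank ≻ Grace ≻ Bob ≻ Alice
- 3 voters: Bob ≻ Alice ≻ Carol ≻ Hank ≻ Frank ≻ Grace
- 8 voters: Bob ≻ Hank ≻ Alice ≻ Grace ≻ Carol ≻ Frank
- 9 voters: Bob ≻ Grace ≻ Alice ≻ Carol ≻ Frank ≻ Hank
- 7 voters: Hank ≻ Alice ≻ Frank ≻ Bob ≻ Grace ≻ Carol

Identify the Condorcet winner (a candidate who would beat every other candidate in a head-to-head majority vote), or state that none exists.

No Condorcet winner

Head-to-head results (46 voters total):
Hank vs Alice: Alice wins 25–21.
Hank vs Frank: Frank wins 28–18.
Hank vs Carol: Carol wins 31–15.
Hank vs Grace: Hank wins 24–22.
Hank vs Bob: Bob wins 33–13.
Alice vs Frank: Alice wins 27–19.
Alice vs Carol: Alice wins 27–19.
Alice vs Grace: Alice wins 31–15.
Alice vs Bob: Bob wins 26–20.
Frank vs Carol: Carol wins 26–20.
Frank vs Grace: Frank wins 29–17.
Frank vs Bob: Frank wins 26–20.
Carol vs Grace: Grace wins 24–22.
Carol vs Bob: Bob wins 27–19.
Grace vs Bob: Bob wins 27–19.
No candidate beats all others: Hank beats Grace beats Carol beats Hank, a majority cycle.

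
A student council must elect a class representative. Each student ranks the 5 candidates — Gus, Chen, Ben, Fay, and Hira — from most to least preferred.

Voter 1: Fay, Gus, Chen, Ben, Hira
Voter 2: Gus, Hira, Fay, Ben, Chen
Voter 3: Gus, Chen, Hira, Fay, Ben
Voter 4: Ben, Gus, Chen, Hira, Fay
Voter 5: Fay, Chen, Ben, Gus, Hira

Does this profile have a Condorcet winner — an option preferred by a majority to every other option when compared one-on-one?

Head-to-head results (5 voters total):
Gus vs Chen: Gus wins 4–1.
Gus vs Ben: Gus wins 3–2.
Gus vs Fay: Gus wins 3–2.
Gus vs Hira: Gus wins 5–0.
Chen vs Ben: Chen wins 3–2.
Chen vs Fay: Fay wins 3–2.
Chen vs Hira: Chen wins 4–1.
Ben vs Fay: Fay wins 4–1.
Ben vs Hira: Ben wins 3–2.
Fay vs Hira: Hira wins 3–2.
Gus beats each rival — Chen (4–1), Ben (3–2), Fay (3–2), Hira (5–0) — so Gus is the Condorcet winner.

Yes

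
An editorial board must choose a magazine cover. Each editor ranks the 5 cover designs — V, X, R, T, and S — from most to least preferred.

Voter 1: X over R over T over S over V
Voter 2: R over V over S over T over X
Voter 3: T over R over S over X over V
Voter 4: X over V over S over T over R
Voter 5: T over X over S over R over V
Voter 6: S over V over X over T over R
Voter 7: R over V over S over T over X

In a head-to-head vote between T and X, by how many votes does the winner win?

Ballots ranking T above X: 4.
Ballots ranking X above T: 3.
T wins 4–3, a margin of 1.

1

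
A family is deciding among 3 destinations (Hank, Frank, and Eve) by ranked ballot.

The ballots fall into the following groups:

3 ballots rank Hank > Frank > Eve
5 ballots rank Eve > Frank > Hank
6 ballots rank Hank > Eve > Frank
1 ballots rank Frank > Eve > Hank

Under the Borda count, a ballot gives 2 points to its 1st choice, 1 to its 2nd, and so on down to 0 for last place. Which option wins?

Hank

Borda scores:
  Hank: 3·2 + 5·0 + 6·2 + 0 = 18
  Frank: 3·1 + 5·1 + 6·0 + 2 = 10
  Eve: 3·0 + 5·2 + 6·1 + 1 = 17
Hank has the highest total.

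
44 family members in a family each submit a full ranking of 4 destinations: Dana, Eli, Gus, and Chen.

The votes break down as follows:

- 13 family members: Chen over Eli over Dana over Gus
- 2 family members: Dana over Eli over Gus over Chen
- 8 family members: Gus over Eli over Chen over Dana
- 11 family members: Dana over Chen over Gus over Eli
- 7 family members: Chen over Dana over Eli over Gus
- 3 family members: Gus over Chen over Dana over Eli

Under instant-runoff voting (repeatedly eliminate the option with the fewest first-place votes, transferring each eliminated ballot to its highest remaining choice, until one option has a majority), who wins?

Round 1: Chen 20, Dana 13, Gus 11, Eli 0. Eli has the fewest and is eliminated.
Round 2: Chen 20, Dana 13, Gus 11. Gus has the fewest and is eliminated.
Round 3: Chen 31, Dana 13. Chen has a majority.

Chen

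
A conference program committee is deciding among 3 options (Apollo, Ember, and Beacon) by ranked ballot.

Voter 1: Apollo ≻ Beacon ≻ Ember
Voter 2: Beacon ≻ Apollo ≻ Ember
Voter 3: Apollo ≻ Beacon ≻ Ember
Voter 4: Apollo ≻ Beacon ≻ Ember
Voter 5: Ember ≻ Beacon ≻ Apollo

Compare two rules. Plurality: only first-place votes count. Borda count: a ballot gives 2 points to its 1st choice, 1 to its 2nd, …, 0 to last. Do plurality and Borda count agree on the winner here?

Plurality first-place counts: Apollo 3, Ember 1, Beacon 1 → Apollo.
Borda totals: Apollo 7, Ember 2, Beacon 6 → Apollo.
The two rules agree on Apollo.

Yes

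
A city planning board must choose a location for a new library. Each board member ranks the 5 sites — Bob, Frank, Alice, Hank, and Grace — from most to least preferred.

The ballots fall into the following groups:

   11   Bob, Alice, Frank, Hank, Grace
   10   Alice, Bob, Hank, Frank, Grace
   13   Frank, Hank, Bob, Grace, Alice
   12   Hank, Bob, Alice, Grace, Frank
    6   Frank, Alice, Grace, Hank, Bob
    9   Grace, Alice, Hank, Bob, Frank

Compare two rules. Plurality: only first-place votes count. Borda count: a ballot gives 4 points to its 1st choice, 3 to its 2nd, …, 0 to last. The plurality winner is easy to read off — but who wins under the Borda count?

Plurality first-place counts: Bob 11, Frank 19, Alice 10, Hank 12, Grace 9 → Frank.
Borda totals: Bob 145, Frank 108, Alice 142, Hank 142, Grace 73 → Bob.

Bob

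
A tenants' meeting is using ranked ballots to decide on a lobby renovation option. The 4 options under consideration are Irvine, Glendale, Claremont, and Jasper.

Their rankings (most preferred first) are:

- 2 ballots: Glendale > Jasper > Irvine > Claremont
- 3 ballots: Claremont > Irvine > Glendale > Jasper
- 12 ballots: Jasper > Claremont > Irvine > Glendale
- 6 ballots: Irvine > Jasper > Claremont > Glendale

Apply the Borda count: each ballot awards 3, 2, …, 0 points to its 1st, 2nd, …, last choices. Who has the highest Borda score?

Borda scores:
  Irvine: 2·1 + 3·2 + 12·1 + 6·3 = 38
  Glendale: 2·3 + 3·1 + 12·0 + 6·0 = 9
  Claremont: 2·0 + 3·3 + 12·2 + 6·1 = 39
  Jasper: 2·2 + 3·0 + 12·3 + 6·2 = 52
Jasper has the highest total.

Jasper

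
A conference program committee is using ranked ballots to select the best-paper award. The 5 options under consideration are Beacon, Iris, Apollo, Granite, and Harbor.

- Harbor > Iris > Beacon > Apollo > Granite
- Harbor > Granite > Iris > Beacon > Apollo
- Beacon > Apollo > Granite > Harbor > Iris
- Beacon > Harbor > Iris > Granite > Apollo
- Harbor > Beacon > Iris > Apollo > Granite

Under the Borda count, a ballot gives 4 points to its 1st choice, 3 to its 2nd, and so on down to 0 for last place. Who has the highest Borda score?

Harbor

Borda scores:
  Beacon: 2 + 1 + 4 + 4 + 3 = 14
  Iris: 3 + 2 + 0 + 2 + 2 = 9
  Apollo: 1 + 0 + 3 + 0 + 1 = 5
  Granite: 0 + 3 + 2 + 1 + 0 = 6
  Harbor: 4 + 4 + 1 + 3 + 4 = 16
Harbor has the highest total.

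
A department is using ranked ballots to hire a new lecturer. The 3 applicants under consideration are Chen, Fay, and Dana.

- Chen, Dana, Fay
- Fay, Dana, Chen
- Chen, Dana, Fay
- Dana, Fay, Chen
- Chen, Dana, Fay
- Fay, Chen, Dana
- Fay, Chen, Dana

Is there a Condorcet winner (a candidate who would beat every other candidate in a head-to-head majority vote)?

Head-to-head results (7 voters total):
Chen vs Fay: Fay wins 4–3.
Chen vs Dana: Chen wins 5–2.
Fay vs Dana: Dana wins 4–3.
No candidate beats all others: Chen beats Dana beats Fay beats Chen, a majority cycle.

No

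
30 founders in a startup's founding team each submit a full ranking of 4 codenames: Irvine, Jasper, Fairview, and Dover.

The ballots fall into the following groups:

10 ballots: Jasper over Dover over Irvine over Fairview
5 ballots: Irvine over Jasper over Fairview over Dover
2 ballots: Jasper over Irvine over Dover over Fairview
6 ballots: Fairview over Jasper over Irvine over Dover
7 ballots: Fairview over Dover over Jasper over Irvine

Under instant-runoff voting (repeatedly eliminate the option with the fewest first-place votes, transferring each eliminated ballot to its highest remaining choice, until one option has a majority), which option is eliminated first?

Dover

Round 1: Fairview 13, Jasper 12, Irvine 5, Dover 0. Dover has the fewest and is eliminated.
Round 2: Fairview 13, Jasper 12, Irvine 5. Irvine has the fewest and is eliminated.
Round 3: Jasper 17, Fairview 13. Jasper has a majority.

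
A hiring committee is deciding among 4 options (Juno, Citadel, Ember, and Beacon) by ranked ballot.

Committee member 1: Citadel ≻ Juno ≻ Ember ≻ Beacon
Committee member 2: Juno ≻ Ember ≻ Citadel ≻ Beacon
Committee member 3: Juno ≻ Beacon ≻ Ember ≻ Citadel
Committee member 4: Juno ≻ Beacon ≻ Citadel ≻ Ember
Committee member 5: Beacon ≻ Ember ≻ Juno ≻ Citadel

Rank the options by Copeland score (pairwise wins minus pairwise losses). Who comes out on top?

Juno

Pairwise results:
  Juno vs Citadel: Juno wins 4–1.
  Juno vs Ember: Juno wins 4–1.
  Juno vs Beacon: Juno wins 4–1.
  Citadel vs Ember: Ember wins 3–2.
  Citadel vs Beacon: Beacon wins 3–2.
  Ember vs Beacon: Beacon wins 3–2.
Copeland scores (wins − losses):
  Juno: 3 − 0 = 3
  Citadel: 0 − 3 = -3
  Ember: 1 − 2 = -1
  Beacon: 2 − 1 = 1
Juno has the best Copeland score.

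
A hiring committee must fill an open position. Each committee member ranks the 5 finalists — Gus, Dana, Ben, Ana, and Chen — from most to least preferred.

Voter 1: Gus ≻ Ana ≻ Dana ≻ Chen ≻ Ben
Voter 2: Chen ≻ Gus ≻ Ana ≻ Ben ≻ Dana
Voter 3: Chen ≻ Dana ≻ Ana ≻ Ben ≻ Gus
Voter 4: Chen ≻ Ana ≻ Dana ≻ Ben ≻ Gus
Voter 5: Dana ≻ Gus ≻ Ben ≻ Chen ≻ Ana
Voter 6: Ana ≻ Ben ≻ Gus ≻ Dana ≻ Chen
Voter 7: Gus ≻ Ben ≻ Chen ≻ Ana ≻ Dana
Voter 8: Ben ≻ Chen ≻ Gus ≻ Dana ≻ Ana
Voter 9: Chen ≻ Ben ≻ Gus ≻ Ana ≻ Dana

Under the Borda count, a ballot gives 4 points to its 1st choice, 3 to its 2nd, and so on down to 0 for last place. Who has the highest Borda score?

Chen

Borda scores:
  Gus: 4 + 3 + 0 + 0 + 3 + 2 + 4 + 2 + 2 = 20
  Dana: 2 + 0 + 3 + 2 + 4 + 1 + 0 + 1 + 0 = 13
  Ben: 0 + 1 + 1 + 1 + 2 + 3 + 3 + 4 + 3 = 18
  Ana: 3 + 2 + 2 + 3 + 0 + 4 + 1 + 0 + 1 = 16
  Chen: 1 + 4 + 4 + 4 + 1 + 0 + 2 + 3 + 4 = 23
Chen has the highest total.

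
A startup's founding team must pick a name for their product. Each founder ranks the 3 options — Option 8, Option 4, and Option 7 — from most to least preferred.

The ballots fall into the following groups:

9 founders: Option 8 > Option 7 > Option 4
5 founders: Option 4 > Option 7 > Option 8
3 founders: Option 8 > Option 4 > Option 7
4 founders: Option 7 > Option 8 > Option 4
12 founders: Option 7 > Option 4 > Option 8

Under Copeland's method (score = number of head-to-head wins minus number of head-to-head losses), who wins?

Pairwise results:
  Option 8 vs Option 4: Option 4 wins 17–16.
  Option 8 vs Option 7: Option 7 wins 21–12.
  Option 4 vs Option 7: Option 7 wins 25–8.
Copeland scores (wins − losses):
  Option 8: 0 − 2 = -2
  Option 4: 1 − 1 = 0
  Option 7: 2 − 0 = 2
Option 7 has the best Copeland score.

Option 7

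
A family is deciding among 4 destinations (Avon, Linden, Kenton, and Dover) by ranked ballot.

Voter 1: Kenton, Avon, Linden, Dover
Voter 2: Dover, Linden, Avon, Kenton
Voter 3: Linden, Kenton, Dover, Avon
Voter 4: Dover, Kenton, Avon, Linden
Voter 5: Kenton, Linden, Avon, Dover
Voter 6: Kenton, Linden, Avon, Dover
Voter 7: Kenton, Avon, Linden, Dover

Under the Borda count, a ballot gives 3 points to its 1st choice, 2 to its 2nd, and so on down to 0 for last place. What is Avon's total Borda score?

8

Borda scores:
  Avon: 2 + 1 + 0 + 1 + 1 + 1 + 2 = 8
  Linden: 1 + 2 + 3 + 0 + 2 + 2 + 1 = 11
  Kenton: 3 + 0 + 2 + 2 + 3 + 3 + 3 = 16
  Dover: 0 + 3 + 1 + 3 + 0 + 0 + 0 = 7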